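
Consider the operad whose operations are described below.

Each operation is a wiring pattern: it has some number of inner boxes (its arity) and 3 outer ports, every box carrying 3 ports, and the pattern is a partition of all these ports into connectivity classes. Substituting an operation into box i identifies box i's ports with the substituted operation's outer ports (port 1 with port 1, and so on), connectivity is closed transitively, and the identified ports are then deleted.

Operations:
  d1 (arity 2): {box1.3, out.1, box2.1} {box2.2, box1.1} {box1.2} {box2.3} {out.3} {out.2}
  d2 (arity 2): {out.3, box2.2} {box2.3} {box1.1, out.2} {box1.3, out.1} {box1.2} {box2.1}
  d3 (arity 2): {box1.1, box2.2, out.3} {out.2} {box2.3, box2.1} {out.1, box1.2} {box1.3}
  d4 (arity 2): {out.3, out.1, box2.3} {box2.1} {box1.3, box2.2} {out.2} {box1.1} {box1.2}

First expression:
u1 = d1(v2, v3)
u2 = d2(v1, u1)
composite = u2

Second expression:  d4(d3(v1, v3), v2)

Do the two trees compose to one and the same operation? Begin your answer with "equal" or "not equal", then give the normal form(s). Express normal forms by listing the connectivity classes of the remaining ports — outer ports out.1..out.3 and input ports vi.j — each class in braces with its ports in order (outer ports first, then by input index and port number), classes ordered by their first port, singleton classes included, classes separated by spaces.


not equal; the first gives {out.1, v1.3} {out.2, v1.1} {out.3} {v1.2} {v2.1, v3.2} {v2.2} {v2.3, v3.1} {v3.3} and the second {out.1, out.3, v2.3} {out.2} {v1.1, v2.2, v3.2} {v1.2} {v1.3} {v2.1} {v3.1, v3.3}

The first composite normalizes to {out.1, v1.3} {out.2, v1.1} {out.3} {v1.2} {v2.1, v3.2} {v2.2} {v2.3, v3.1} {v3.3}
The second composite normalizes to {out.1, out.3, v2.3} {out.2} {v1.1, v2.2, v3.2} {v1.2} {v1.3} {v2.1} {v3.1, v3.3}
Different reductions; not equal.


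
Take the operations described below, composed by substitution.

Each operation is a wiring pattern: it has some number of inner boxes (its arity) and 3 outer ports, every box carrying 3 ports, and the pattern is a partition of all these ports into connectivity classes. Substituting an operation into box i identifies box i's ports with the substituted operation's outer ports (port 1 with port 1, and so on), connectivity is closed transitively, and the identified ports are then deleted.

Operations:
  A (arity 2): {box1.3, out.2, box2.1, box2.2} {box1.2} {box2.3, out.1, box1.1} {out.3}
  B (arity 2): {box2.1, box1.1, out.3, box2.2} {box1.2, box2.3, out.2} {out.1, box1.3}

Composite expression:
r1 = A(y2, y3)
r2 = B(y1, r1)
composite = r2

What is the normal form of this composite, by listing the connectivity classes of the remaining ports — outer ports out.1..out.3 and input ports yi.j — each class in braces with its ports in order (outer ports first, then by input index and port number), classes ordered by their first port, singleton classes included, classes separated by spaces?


{out.1, y1.3} {out.2, y1.2} {out.3, y1.1, y2.1, y2.3, y3.1, y3.2, y3.3} {y2.2}

Treat the ports identified at B as solder joints: merge, then drop.
the subtree at A composes to {out.1, y2.1, y3.3} {out.2, y2.3, y3.1, y3.2} {out.3} {y2.2} on (y2, y3); out.j = own outer ports
the subtree at B composes to {out.1, y1.3} {out.2, y1.2} {out.3, y1.1, y2.1, y2.3, y3.1, y3.2, y3.3} {y2.2} on (y1, y2, y3); out.j = own outer ports


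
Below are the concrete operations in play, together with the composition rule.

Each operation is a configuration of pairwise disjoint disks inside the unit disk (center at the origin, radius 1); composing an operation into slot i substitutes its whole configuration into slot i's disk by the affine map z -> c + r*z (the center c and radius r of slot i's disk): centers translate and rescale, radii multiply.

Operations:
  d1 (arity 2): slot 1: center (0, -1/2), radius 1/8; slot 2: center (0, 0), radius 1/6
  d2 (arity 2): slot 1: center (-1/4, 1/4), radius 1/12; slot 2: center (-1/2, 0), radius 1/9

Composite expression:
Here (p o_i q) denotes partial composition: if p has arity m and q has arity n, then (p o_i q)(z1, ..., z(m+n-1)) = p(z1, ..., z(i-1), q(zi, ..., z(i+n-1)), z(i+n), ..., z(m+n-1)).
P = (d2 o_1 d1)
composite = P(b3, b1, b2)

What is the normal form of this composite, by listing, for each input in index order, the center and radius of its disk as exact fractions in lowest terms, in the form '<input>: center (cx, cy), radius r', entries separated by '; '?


b1: center (-1/4, 1/4), radius 1/72; b2: center (-1/2, 0), radius 1/9; b3: center (-1/4, 5/24), radius 1/96

Affine substitution under d2: radii multiply and b-centers shift.
input b3: applying the 2 nested substitutions gives center (-1/4, 5/24), radius 1/96
input b1: applying the 2 nested substitutions gives center (-1/4, 1/4), radius 1/72
input b2: applying the 1 nested substitution gives center (-1/2, 0), radius 1/9


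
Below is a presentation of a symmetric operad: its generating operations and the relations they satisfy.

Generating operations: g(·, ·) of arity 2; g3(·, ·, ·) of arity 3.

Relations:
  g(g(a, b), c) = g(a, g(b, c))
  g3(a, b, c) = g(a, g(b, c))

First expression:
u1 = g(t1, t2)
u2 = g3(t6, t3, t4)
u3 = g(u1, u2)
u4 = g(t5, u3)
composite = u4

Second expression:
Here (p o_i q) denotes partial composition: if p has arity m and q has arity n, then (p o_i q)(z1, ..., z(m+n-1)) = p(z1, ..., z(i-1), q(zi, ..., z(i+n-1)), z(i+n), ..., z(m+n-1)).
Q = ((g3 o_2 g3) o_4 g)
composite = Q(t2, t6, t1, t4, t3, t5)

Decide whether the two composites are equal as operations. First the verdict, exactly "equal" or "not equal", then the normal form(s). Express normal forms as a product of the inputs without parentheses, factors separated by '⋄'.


not equal; the first gives t5 ⋄ t1 ⋄ t2 ⋄ t6 ⋄ t3 ⋄ t4 and the second t2 ⋄ t6 ⋄ t1 ⋄ t4 ⋄ t3 ⋄ t5

The first expression reduces to t5 ⋄ t1 ⋄ t2 ⋄ t6 ⋄ t3 ⋄ t4
The second expression reduces to t2 ⋄ t6 ⋄ t1 ⋄ t4 ⋄ t3 ⋄ t5
Distinct normal forms: not equal.


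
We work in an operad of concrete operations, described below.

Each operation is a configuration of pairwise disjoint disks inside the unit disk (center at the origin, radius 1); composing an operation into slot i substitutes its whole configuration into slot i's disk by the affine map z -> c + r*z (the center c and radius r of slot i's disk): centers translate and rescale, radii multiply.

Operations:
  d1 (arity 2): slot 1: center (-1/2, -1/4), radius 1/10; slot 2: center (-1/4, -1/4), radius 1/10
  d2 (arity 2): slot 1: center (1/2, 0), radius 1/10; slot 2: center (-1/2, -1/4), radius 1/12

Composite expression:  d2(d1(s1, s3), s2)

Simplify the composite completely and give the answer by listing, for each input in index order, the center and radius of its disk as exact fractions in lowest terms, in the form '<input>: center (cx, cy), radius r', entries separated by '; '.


s1: center (9/20, -1/40), radius 1/100; s2: center (-1/2, -1/4), radius 1/12; s3: center (19/40, -1/40), radius 1/100


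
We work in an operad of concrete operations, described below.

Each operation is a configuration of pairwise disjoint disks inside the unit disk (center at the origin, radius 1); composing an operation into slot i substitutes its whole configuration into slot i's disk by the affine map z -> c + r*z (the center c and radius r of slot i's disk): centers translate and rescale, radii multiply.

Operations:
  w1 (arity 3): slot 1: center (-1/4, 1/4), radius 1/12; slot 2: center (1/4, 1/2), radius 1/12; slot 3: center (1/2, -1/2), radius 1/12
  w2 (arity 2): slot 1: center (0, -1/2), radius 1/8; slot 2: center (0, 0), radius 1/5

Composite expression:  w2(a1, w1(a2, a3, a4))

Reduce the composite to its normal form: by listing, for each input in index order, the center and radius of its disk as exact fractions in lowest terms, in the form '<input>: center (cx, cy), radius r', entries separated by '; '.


a1: center (0, -1/2), radius 1/8; a2: center (-1/20, 1/20), radius 1/60; a3: center (1/20, 1/10), radius 1/60; a4: center (1/10, -1/10), radius 1/60

Below w2, radii multiply path by path; the a-disk centers shift.
for a1, the 1-step affine chain lands on center (0, -1/2), radius 1/8
for a2, the 2-step affine chain lands on center (-1/20, 1/20), radius 1/60
for a3, the 2-step affine chain lands on center (1/20, 1/10), radius 1/60
for a4, the 2-step affine chain lands on center (1/10, -1/10), radius 1/60


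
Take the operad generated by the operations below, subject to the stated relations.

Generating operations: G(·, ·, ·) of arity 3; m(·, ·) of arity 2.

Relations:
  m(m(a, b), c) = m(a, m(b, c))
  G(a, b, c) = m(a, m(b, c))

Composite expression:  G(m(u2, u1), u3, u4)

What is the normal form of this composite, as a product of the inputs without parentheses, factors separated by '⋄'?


u2 ⋄ u1 ⋄ u3 ⋄ u4

Key point: G is associative — brackets drop, the u-order remains.
m(u2, u1) reduces to u2 ⋄ u1
G(m(u2, u1), u3, u4) reduces to u2 ⋄ u1 ⋄ u3 ⋄ u4


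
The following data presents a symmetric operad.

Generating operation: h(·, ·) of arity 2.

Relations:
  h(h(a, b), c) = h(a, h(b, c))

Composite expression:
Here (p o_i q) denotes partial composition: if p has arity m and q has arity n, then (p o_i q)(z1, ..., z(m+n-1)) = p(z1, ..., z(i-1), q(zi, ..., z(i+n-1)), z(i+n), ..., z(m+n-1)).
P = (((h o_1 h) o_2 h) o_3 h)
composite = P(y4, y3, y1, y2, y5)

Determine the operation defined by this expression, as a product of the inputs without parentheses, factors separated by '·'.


Every regrouping of h is equal, so read the y-inputs in written order.
h(y1, y2) reduces to y1 · y2
h(y3, h(y1, y2)) reduces to y3 · y1 · y2
h(y4, h(y3, h(y1, y2))) reduces to y4 · y3 · y1 · y2
h(h(y4, h(y3, h(y1, y2))), y5) reduces to y4 · y3 · y1 · y2 · y5

y4 · y3 · y1 · y2 · y5


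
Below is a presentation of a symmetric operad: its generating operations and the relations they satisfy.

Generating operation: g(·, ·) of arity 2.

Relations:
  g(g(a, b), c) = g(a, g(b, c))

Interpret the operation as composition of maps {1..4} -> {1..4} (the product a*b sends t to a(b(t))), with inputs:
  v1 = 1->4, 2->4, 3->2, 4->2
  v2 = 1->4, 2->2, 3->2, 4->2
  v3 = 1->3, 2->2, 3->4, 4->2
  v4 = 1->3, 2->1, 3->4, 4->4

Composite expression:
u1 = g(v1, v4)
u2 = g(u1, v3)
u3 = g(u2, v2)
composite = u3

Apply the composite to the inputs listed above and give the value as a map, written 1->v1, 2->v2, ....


1->4, 2->4, 3->4, 4->4

g(v1, v4) = 1->2, 2->4, 3->2, 4->2
g(g(v1, v4), v3) = 1->2, 2->4, 3->2, 4->4
g(g(g(v1, v4), v3), v2) = 1->4, 2->4, 3->4, 4->4


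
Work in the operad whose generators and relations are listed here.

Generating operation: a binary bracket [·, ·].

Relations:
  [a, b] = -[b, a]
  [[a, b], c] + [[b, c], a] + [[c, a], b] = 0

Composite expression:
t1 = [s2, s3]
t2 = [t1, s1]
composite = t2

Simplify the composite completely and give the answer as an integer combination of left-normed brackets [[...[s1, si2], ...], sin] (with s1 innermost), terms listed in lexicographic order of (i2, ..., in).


-[[s1, s2], s3] + [[s1, s3], s2]

Antisymmetry and Jacobi reduce to s1-anchored left-normed brackets.
Composite bracket: [[s2, s3], s1]
Each bracket splits as ab - ba, giving 4 signed words (2^2 = 4).
The s1-initial words carry the normal form:
  sign of s1s2s3 is -1, so it contributes -[[s1, s2], s3]
  sign of s1s3s2 is +1, so it contributes +[[s1, s3], s2]


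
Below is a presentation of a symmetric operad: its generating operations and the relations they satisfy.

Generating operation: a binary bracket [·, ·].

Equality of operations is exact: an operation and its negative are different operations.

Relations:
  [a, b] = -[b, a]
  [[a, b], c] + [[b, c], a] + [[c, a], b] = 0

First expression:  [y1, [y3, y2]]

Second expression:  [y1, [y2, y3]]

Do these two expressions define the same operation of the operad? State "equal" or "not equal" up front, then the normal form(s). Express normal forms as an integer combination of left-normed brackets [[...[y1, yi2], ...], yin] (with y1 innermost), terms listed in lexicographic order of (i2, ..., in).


Reducing the first expression gives -[[y1, y2], y3] + [[y1, y3], y2]
Reducing the second expression gives [[y1, y2], y3] - [[y1, y3], y2]
They disagree, so not equal.

not equal; the first gives -[[y1, y2], y3] + [[y1, y3], y2] and the second [[y1, y2], y3] - [[y1, y3], y2]


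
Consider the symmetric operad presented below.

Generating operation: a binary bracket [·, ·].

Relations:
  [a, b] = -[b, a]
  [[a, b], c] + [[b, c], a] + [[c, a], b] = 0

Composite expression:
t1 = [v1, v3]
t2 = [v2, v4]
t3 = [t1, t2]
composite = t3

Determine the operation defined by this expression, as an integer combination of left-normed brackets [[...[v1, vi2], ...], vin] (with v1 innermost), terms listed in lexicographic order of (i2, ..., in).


[[[v1, v3], v2], v4] - [[[v1, v3], v4], v2]

In the tensor algebra, words opening v1 carry the v1-anchored form.
Composite bracket: [[v1, v3], [v2, v4]]
Expanding via [a, b] = ab - ba: 8 signed words (2^3 = 8).
Only words starting with v1 matter:
  v1v3v2v4 appears with sign +1, giving the term +[[[v1, v3], v2], v4]
  v1v3v4v2 appears with sign -1, giving the term -[[[v1, v3], v4], v2]


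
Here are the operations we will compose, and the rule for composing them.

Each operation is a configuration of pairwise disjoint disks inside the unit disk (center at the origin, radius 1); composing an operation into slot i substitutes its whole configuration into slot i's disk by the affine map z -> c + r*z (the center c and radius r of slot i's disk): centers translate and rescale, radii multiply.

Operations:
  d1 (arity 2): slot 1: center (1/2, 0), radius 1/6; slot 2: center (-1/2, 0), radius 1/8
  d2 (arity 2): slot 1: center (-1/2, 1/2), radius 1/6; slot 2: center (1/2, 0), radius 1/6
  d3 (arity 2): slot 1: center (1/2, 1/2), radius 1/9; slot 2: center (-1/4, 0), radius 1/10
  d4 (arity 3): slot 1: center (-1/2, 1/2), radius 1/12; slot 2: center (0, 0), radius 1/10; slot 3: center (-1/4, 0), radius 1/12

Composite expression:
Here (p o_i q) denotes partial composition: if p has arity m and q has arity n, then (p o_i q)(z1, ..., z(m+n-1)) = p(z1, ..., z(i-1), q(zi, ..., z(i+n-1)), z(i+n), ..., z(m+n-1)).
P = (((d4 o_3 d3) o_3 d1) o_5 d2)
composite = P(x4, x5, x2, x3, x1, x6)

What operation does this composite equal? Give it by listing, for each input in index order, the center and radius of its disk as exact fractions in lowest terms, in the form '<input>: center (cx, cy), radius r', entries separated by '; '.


x1: center (-11/40, 1/240), radius 1/720; x2: center (-11/54, 1/24), radius 1/648; x3: center (-23/108, 1/24), radius 1/864; x4: center (-1/2, 1/2), radius 1/12; x5: center (0, 0), radius 1/10; x6: center (-4/15, 0), radius 1/720

Follow each x-input down from d4: c' goes to c + r*c', radius to r*r'.
tracing x4 down its 1-map path: center (-1/2, 1/2), radius 1/12
tracing x5 down its 1-map path: center (0, 0), radius 1/10
tracing x2 down its 3-map path: center (-11/54, 1/24), radius 1/648
tracing x3 down its 3-map path: center (-23/108, 1/24), radius 1/864
tracing x1 down its 3-map path: center (-11/40, 1/240), radius 1/720
tracing x6 down its 3-map path: center (-4/15, 0), radius 1/720


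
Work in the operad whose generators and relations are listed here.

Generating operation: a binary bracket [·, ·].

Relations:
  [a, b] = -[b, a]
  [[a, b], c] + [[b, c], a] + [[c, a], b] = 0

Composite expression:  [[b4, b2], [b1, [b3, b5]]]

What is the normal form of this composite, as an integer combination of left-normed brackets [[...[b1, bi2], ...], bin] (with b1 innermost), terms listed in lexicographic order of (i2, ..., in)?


[[[[b1, b3], b5], b2], b4] - [[[[b1, b3], b5], b4], b2] - [[[[b1, b5], b3], b2], b4] + [[[[b1, b5], b3], b4], b2]


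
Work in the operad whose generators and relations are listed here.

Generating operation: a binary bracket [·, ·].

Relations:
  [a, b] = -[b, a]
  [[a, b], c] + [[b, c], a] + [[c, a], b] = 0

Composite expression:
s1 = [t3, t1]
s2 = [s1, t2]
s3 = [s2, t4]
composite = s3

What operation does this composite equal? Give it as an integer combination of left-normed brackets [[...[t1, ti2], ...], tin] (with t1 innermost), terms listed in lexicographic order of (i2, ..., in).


Antisymmetry and Jacobi reduce to t1-anchored left-normed brackets.
Composite bracket: [[[t3, t1], t2], t4]
Applying ab - ba throughout gives 8 signed words (2^3 = 8).
Words beginning with t1 determine it all:
  from t1t3t2t4, sign -1: term -[[[t1, t3], t2], t4]

-[[[t1, t3], t2], t4]


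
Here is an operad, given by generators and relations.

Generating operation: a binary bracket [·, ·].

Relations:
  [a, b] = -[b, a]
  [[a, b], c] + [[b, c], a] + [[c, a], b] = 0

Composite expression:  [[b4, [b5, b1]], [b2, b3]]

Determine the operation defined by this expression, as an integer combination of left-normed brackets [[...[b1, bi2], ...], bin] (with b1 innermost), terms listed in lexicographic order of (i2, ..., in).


[[[[b1, b5], b4], b2], b3] - [[[[b1, b5], b4], b3], b2]

Left-normed coefficients sit on the b1-initial expansion words.
Composite bracket: [[b4, [b5, b1]], [b2, b3]]
Expanding via [a, b] = ab - ba: 16 signed words (2^4 = 16).
Keep just the words that open with b1:
  the word b1b5b4b2b3 carries sign +1 and contributes +[[[[b1, b5], b4], b2], b3]
  the word b1b5b4b3b2 carries sign -1 and contributes -[[[[b1, b5], b4], b3], b2]


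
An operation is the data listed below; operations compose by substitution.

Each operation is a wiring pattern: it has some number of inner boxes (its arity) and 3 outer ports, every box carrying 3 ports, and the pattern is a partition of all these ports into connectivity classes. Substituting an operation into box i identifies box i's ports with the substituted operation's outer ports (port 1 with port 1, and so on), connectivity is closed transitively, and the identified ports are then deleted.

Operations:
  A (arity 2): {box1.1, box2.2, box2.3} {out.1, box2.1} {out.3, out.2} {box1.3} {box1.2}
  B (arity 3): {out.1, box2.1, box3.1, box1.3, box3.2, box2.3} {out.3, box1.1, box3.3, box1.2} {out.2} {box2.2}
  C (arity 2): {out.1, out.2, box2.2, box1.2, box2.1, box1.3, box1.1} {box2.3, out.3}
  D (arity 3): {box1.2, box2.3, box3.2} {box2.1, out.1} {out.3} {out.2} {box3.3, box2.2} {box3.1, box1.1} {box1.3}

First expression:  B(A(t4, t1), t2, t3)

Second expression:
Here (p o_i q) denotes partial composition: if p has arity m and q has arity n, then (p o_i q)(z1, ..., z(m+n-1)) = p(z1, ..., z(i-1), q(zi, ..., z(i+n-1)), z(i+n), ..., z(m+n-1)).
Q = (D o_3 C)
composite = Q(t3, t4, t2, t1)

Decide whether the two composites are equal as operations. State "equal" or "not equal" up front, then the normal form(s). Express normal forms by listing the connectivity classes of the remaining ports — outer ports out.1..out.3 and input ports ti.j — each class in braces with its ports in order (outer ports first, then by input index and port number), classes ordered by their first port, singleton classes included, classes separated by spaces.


not equal: they reduce to {out.1, out.3, t1.1, t2.1, t2.3, t3.1, t3.2, t3.3} {out.2} {t1.2, t1.3, t4.1} {t2.2} {t4.2} {t4.3} and {out.1, t4.1} {out.2} {out.3} {t1.1, t1.2, t2.1, t2.2, t2.3, t3.1, t3.2, t4.3} {t1.3, t4.2} {t3.3}

The first composite normalizes to {out.1, out.3, t1.1, t2.1, t2.3, t3.1, t3.2, t3.3} {out.2} {t1.2, t1.3, t4.1} {t2.2} {t4.2} {t4.3}
The second composite normalizes to {out.1, t4.1} {out.2} {out.3} {t1.1, t1.2, t2.1, t2.2, t2.3, t3.1, t3.2, t4.3} {t1.3, t4.2} {t3.3}
Distinct normal forms: not equal.


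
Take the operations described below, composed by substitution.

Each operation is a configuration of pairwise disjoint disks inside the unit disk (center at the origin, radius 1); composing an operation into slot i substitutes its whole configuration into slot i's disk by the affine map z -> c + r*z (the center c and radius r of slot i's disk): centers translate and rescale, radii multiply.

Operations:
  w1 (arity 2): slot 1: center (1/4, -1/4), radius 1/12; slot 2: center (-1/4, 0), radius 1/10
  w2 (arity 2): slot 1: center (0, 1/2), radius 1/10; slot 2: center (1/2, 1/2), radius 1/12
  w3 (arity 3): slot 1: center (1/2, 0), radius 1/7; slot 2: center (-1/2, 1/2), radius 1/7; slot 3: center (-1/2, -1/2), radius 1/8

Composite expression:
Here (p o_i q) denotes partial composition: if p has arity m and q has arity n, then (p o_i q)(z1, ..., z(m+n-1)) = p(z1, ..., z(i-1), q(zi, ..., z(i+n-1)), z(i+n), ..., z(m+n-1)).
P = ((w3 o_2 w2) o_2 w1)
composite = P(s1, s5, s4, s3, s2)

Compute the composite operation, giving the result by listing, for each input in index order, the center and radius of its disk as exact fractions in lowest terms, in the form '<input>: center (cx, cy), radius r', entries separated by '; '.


s1: center (1/2, 0), radius 1/7; s2: center (-1/2, -1/2), radius 1/8; s3: center (-3/7, 4/7), radius 1/84; s4: center (-141/280, 4/7), radius 1/700; s5: center (-139/280, 159/280), radius 1/840

Nesting under w3 composes maps z -> c + r*z down each s-path.
tracing s1 down its 1-map path: center (1/2, 0), radius 1/7
tracing s5 down its 3-map path: center (-139/280, 159/280), radius 1/840
tracing s4 down its 3-map path: center (-141/280, 4/7), radius 1/700
tracing s3 down its 2-map path: center (-3/7, 4/7), radius 1/84
tracing s2 down its 1-map path: center (-1/2, -1/2), radius 1/8


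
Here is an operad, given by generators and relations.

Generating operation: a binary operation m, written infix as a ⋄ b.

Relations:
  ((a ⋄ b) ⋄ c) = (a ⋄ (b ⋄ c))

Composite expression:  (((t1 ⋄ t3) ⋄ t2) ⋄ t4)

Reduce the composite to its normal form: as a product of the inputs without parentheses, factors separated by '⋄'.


t1 ⋄ t3 ⋄ t2 ⋄ t4

All parenthesizations of m agree; list the t-inputs left to right.
(t1 ⋄ t3) linearizes to t1 ⋄ t3
((t1 ⋄ t3) ⋄ t2) linearizes to t1 ⋄ t3 ⋄ t2
(((t1 ⋄ t3) ⋄ t2) ⋄ t4) linearizes to t1 ⋄ t3 ⋄ t2 ⋄ t4


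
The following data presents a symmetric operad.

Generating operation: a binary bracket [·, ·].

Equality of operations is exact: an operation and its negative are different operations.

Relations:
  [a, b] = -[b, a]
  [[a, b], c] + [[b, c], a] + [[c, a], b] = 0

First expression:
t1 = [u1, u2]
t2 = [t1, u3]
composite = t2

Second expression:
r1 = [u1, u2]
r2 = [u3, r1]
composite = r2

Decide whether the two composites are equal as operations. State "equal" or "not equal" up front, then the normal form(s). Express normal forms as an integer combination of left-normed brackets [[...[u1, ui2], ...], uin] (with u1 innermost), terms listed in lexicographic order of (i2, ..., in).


not equal: they reduce to [[u1, u2], u3] and -[[u1, u2], u3]


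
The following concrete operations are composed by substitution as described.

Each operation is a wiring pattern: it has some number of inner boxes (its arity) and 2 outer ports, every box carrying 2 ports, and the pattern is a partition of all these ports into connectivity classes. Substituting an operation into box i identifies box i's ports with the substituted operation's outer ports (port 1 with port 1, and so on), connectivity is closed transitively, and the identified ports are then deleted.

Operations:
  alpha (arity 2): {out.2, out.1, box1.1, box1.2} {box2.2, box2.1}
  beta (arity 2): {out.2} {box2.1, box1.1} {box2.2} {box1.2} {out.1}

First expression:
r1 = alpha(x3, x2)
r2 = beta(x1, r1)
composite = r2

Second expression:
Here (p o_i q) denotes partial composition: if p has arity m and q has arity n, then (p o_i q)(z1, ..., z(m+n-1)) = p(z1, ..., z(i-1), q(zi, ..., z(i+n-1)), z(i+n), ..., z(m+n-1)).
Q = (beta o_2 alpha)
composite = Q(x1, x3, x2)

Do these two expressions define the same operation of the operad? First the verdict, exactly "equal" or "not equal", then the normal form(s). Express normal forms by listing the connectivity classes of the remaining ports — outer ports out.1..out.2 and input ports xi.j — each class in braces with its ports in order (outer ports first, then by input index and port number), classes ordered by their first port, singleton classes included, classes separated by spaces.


In normal form, the first expression is {out.1} {out.2} {x1.1, x3.1, x3.2} {x1.2} {x2.1, x2.2}
In normal form, the second expression is {out.1} {out.2} {x1.1, x3.1, x3.2} {x1.2} {x2.1, x2.2}
The forms coincide; equal.

equal — both sides give {out.1} {out.2} {x1.1, x3.1, x3.2} {x1.2} {x2.1, x2.2}


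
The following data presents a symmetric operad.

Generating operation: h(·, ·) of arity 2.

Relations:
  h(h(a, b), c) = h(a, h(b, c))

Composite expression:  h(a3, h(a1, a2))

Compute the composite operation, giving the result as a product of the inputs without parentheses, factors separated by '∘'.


Associativity of h dissolves the nesting; only the a-input order survives.
h(a1, a2) flattens to a1 ∘ a2
h(a3, h(a1, a2)) flattens to a3 ∘ a1 ∘ a2

a3 ∘ a1 ∘ a2


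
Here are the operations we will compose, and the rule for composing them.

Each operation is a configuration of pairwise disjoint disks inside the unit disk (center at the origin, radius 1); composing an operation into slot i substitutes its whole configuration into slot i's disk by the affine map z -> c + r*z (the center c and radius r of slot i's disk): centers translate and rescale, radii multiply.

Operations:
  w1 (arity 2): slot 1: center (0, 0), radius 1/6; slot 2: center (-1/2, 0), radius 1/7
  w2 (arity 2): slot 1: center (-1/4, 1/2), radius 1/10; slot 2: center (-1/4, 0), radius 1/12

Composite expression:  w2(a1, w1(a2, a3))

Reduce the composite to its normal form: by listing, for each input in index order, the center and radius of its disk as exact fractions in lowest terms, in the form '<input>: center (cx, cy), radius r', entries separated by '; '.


a1: center (-1/4, 1/2), radius 1/10; a2: center (-1/4, 0), radius 1/72; a3: center (-7/24, 0), radius 1/84

Follow each a-input down from w2: c' goes to c + r*c', radius to r*r'.
a1 passes through 1 substitution, ending at center (-1/4, 1/2), radius 1/10
a2 passes through 2 substitutions, ending at center (-1/4, 0), radius 1/72
a3 passes through 2 substitutions, ending at center (-7/24, 0), radius 1/84


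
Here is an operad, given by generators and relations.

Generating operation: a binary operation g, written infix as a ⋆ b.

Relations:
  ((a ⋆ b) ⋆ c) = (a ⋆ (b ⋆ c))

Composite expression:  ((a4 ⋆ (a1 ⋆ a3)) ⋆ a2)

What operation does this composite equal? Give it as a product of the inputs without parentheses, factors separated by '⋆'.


a4 ⋆ a1 ⋆ a3 ⋆ a2

Associativity of g dissolves the nesting; only the a-input order survives.
(a1 ⋆ a3) flattens to a1 ⋆ a3
(a4 ⋆ (a1 ⋆ a3)) flattens to a4 ⋆ a1 ⋆ a3
((a4 ⋆ (a1 ⋆ a3)) ⋆ a2) flattens to a4 ⋆ a1 ⋆ a3 ⋆ a2


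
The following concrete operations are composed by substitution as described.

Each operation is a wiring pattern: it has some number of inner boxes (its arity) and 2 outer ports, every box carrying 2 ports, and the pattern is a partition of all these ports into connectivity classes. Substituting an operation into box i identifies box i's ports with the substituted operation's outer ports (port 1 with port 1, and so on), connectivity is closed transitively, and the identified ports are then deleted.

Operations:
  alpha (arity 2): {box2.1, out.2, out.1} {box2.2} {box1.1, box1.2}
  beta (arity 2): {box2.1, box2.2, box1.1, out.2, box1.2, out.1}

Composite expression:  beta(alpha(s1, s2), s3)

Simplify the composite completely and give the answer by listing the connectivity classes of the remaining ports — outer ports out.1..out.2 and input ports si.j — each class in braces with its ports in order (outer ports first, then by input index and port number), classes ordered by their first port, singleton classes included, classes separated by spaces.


{out.1, out.2, s2.1, s3.1, s3.2} {s1.1, s1.2} {s2.2}

Substituting into beta glues patterns; closure does the rest.
the subtree at alpha composes to {out.1, out.2, s2.1} {s1.1, s1.2} {s2.2} on (s1, s2); out.j = own outer ports
the subtree at beta composes to {out.1, out.2, s2.1, s3.1, s3.2} {s1.1, s1.2} {s2.2} on (s1, s2, s3); out.j = own outer ports


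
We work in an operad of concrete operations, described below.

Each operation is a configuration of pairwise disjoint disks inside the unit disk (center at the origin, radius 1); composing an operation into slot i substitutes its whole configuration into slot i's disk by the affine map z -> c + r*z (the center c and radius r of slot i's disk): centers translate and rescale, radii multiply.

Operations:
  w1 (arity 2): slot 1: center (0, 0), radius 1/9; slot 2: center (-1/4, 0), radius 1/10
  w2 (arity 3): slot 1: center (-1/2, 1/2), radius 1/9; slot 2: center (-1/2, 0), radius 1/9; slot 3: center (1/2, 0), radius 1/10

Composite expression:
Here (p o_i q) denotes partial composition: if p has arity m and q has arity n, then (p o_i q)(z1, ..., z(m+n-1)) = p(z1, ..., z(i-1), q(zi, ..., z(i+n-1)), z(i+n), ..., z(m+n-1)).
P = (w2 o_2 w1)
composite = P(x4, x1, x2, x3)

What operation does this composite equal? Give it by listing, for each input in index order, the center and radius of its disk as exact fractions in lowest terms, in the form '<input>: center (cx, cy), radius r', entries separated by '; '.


x1: center (-1/2, 0), radius 1/81; x2: center (-19/36, 0), radius 1/90; x3: center (1/2, 0), radius 1/10; x4: center (-1/2, 1/2), radius 1/9

Below w2, radii multiply path by path; the x-disk centers shift.
for x4, the 1-step affine chain lands on center (-1/2, 1/2), radius 1/9
for x1, the 2-step affine chain lands on center (-1/2, 0), radius 1/81
for x2, the 2-step affine chain lands on center (-19/36, 0), radius 1/90
for x3, the 1-step affine chain lands on center (1/2, 0), radius 1/10


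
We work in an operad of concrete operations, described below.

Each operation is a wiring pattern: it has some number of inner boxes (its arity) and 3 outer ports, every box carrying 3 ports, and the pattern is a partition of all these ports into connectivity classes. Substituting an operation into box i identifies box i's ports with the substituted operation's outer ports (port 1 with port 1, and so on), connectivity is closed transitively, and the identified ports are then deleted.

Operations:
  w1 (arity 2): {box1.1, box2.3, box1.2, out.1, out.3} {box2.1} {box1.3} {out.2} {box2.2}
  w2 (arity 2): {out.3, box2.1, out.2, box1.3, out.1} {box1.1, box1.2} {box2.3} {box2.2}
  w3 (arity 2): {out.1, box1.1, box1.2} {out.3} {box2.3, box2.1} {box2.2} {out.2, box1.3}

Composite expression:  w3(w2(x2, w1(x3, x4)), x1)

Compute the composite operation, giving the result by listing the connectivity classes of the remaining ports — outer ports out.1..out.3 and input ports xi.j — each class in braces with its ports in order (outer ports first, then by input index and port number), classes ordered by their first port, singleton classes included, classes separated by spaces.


{out.1, out.2, x2.3, x3.1, x3.2, x4.3} {out.3} {x1.1, x1.3} {x1.2} {x2.1, x2.2} {x3.3} {x4.1} {x4.2}

Substituting into w3 glues patterns; closure does the rest.
stage w1: inputs (x3, x4), connectivity {out.1, out.3, x3.1, x3.2, x4.3} {out.2} {x3.3} {x4.1} {x4.2}, out.j its boundary
stage w2: inputs (x2, x3, x4), connectivity {out.1, out.2, out.3, x2.3, x3.1, x3.2, x4.3} {x2.1, x2.2} {x3.3} {x4.1} {x4.2}, out.j its boundary
stage w3: inputs (x2, x3, x4, x1), connectivity {out.1, out.2, x2.3, x3.1, x3.2, x4.3} {out.3} {x1.1, x1.3} {x1.2} {x2.1, x2.2} {x3.3} {x4.1} {x4.2}, out.j its boundary


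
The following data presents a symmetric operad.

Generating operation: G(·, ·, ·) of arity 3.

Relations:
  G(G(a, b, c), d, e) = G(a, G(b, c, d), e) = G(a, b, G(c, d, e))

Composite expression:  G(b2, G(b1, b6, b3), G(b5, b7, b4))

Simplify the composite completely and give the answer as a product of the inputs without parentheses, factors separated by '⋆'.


Associativity of G dissolves the nesting; only the b-input order survives.
G(b1, b6, b3) spells out as b1 ⋆ b6 ⋆ b3
G(b5, b7, b4) spells out as b5 ⋆ b7 ⋆ b4
G(b2, G(b1, b6, b3), G(b5, b7, b4)) spells out as b2 ⋆ b1 ⋆ b6 ⋆ b3 ⋆ b5 ⋆ b7 ⋆ b4

b2 ⋆ b1 ⋆ b6 ⋆ b3 ⋆ b5 ⋆ b7 ⋆ b4


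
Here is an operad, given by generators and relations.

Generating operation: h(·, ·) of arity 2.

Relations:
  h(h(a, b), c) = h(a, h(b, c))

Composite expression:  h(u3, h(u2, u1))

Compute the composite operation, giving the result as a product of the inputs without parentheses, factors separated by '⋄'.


Associativity of h dissolves the nesting; only the u-input order survives.
h(u2, u1) unparenthesizes to u2 ⋄ u1
h(u3, h(u2, u1)) unparenthesizes to u3 ⋄ u2 ⋄ u1

u3 ⋄ u2 ⋄ u1


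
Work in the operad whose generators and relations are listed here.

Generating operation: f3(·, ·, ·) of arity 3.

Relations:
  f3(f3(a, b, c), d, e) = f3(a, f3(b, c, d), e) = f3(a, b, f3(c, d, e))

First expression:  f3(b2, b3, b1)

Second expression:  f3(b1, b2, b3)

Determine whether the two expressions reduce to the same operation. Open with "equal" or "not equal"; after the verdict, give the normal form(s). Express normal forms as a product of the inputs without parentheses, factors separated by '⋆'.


In normal form, the first expression is b2 ⋆ b3 ⋆ b1
In normal form, the second expression is b1 ⋆ b2 ⋆ b3
The normal forms differ: not equal.

not equal; first: b2 ⋆ b3 ⋆ b1; second: b1 ⋆ b2 ⋆ b3


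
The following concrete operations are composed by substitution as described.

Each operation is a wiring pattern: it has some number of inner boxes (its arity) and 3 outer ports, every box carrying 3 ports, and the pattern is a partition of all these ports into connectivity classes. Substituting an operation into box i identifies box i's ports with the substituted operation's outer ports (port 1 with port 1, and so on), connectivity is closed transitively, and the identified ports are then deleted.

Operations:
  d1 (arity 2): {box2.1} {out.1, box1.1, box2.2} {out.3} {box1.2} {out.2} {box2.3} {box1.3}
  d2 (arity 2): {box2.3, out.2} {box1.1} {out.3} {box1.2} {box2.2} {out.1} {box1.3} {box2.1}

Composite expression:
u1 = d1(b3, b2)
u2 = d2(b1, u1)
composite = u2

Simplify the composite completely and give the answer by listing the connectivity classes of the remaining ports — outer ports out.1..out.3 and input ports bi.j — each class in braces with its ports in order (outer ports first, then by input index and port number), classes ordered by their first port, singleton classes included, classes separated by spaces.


{out.1} {out.2} {out.3} {b1.1} {b1.2} {b1.3} {b2.1} {b2.2, b3.1} {b2.3} {b3.2} {b3.3}

Connectivity passes through glued d2-boundaries; trace each wire chain.
stage d1: inputs (b3, b2), connectivity {out.1, b2.2, b3.1} {out.2} {out.3} {b2.1} {b2.3} {b3.2} {b3.3}, out.j its boundary
stage d2: inputs (b1, b3, b2), connectivity {out.1} {out.2} {out.3} {b1.1} {b1.2} {b1.3} {b2.1} {b2.2, b3.1} {b2.3} {b3.2} {b3.3}, out.j its boundary


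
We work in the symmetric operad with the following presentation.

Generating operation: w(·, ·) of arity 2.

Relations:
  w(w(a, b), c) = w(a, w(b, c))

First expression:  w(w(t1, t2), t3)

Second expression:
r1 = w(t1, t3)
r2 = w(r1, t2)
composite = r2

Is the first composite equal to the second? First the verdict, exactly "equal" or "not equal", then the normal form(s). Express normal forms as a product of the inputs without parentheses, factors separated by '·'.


not equal — first t1 · t2 · t3, second t1 · t3 · t2

In normal form, the first expression is t1 · t2 · t3
In normal form, the second expression is t1 · t3 · t2
Different reductions; not equal.


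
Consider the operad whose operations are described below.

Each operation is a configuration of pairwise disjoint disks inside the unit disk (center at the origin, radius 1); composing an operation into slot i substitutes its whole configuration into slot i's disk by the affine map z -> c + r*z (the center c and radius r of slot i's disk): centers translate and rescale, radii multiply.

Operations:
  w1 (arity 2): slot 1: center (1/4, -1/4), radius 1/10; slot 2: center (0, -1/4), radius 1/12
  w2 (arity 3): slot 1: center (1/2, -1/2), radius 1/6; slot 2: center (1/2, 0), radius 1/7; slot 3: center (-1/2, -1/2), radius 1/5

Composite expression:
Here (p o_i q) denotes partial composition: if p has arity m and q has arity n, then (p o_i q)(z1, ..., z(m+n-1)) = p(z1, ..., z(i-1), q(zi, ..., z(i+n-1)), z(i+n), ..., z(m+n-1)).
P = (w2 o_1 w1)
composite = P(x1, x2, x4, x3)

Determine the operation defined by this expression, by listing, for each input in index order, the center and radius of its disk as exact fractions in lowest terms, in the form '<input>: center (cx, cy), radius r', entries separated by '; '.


Only the slot chain above each x matters under w2; compose those maps.
x1 passes through 2 substitutions, ending at center (13/24, -13/24), radius 1/60
x2 passes through 2 substitutions, ending at center (1/2, -13/24), radius 1/72
x4 passes through 1 substitution, ending at center (1/2, 0), radius 1/7
x3 passes through 1 substitution, ending at center (-1/2, -1/2), radius 1/5

x1: center (13/24, -13/24), radius 1/60; x2: center (1/2, -13/24), radius 1/72; x3: center (-1/2, -1/2), radius 1/5; x4: center (1/2, 0), radius 1/7


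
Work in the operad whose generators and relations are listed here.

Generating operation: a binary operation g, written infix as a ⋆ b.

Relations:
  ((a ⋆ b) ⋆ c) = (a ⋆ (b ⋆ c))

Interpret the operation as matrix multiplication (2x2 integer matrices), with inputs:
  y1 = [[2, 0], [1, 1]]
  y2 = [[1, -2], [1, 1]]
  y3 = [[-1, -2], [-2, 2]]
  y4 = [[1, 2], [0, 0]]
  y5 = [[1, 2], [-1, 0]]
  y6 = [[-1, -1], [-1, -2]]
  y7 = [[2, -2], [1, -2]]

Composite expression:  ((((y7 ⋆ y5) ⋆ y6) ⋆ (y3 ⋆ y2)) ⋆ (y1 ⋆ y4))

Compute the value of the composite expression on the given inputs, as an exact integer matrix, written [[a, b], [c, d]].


[[-24, -48], [-12, -24]]

(y7 ⋆ y5) = [[4, 4], [3, 2]]
((y7 ⋆ y5) ⋆ y6) = [[-8, -12], [-5, -7]]
(y3 ⋆ y2) = [[-3, 0], [0, 6]]
(((y7 ⋆ y5) ⋆ y6) ⋆ (y3 ⋆ y2)) = [[24, -72], [15, -42]]
(y1 ⋆ y4) = [[2, 4], [1, 2]]
((((y7 ⋆ y5) ⋆ y6) ⋆ (y3 ⋆ y2)) ⋆ (y1 ⋆ y4)) = [[-24, -48], [-12, -24]]


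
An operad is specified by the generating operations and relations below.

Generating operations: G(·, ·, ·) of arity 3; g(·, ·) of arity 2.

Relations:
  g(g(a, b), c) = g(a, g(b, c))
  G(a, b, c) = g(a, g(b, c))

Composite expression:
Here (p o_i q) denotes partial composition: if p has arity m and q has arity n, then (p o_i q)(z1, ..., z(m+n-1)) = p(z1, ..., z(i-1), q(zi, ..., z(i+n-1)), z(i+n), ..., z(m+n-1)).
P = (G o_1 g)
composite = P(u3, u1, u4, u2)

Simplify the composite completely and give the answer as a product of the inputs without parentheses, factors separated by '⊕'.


The G-tree's shape is irrelevant; the u-reading-order decides.
g(u3, u1) spells out as u3 ⊕ u1
G(g(u3, u1), u4, u2) spells out as u3 ⊕ u1 ⊕ u4 ⊕ u2

u3 ⊕ u1 ⊕ u4 ⊕ u2


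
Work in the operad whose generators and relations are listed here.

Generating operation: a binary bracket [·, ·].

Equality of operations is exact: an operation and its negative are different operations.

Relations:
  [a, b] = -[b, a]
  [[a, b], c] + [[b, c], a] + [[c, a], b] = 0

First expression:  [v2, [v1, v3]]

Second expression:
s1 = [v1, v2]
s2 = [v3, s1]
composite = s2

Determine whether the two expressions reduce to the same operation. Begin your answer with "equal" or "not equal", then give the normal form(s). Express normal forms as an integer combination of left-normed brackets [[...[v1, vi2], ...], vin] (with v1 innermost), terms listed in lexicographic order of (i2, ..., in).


not equal: they reduce to -[[v1, v3], v2] and -[[v1, v2], v3]


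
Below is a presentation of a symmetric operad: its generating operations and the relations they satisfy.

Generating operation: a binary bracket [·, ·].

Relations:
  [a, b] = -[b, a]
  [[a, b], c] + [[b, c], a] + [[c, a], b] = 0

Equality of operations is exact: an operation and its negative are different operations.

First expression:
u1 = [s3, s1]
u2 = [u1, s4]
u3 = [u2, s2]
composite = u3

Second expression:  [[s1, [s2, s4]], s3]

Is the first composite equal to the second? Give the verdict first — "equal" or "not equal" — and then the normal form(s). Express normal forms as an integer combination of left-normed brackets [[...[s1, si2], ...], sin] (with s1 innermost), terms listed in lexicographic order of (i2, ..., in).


Reducing the first expression gives -[[[s1, s3], s4], s2]
Reducing the second expression gives [[[s1, s2], s4], s3] - [[[s1, s4], s2], s3]
No match — not equal.

not equal; first: -[[[s1, s3], s4], s2]; second: [[[s1, s2], s4], s3] - [[[s1, s4], s2], s3]
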